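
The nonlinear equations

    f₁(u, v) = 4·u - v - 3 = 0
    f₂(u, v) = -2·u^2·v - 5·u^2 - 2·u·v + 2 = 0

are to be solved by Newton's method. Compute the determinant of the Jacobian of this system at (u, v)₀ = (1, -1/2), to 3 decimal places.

J = [[4, -1], [-4·u·v - 10·u - 2·v, -2·u^2 - 2·u]].
At the point, J = [[4.000, -1.000], [-7.000, -4.000]].
det J = -23.000.

-23.000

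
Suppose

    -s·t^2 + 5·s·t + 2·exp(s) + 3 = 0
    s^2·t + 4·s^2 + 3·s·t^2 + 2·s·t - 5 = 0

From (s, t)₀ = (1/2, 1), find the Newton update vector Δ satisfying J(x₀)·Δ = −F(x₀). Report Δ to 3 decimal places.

(-2.319, 5.751)

At (1/2, 1): F = (8.29744, -1.250).
Jacobian J = [[-t^2 + 5·t + 2·exp(s), -2·s·t + 5·s], [2·s·t + 8·s + 3·t^2 + 2·t, s^2 + 6·s·t + 2·s]].
At the point, J = [[7.29744, 1.500], [10.000, 4.250]] (det J = 16.01413).
Solving J·Δ = −F gives Δ = (-2.319, 5.751).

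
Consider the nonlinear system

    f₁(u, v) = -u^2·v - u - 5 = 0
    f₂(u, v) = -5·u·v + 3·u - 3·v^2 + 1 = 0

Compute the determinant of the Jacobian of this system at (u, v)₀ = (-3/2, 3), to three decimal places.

-111.000

J = [[-2·u·v - 1, -u^2], [-5·v + 3, -5·u - 6·v]].
At the point, J = [[8.000, -2.250], [-12.000, -10.500]].
det J = -111.000.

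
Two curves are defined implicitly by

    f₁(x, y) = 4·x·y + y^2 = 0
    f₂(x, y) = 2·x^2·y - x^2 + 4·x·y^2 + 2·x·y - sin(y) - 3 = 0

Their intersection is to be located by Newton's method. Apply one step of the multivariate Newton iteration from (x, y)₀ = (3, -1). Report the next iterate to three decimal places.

At (3, -1): F = (-11.000, -23.15853).
Jacobian J = [[4·y, 4·x + 2·y], [4·x·y - 2·x + 4·y^2 + 2·y, 2·x^2 + 8·x·y + 2·x - cos(y)]].
At the point, J = [[-4.000, 10.000], [-16.000, -0.54030]] (det J = 162.16121).
Solving J·Δ = −F gives Δ = (-1.465, 0.514).
Then the next iterate is (x, y)₁ = (1.535, -0.486).

(1.535, -0.486)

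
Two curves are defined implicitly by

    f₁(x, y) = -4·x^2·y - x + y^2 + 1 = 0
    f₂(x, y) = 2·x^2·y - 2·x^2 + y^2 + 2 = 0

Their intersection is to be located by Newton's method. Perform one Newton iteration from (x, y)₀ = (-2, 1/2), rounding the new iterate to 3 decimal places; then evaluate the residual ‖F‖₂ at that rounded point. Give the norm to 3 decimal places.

At (-2, 1/2): F = (-4.750, -1.750).
Jacobian J = [[-8·x·y - 1, -4·x^2 + 2·y], [4·x·y - 4·x, 2·x^2 + 2·y]].
At the point, J = [[7.000, -15.000], [4.000, 9.000]] (det J = 123.000).
Solving J·Δ = −F gives Δ = (0.561, -0.055).
Then the next iterate is (x, y)₁ = (-1.439, 0.445).
Re-evaluating at (-1.439, 0.445): F = (-1.04886, -0.10048), so ‖F‖₂ = 1.054.

1.054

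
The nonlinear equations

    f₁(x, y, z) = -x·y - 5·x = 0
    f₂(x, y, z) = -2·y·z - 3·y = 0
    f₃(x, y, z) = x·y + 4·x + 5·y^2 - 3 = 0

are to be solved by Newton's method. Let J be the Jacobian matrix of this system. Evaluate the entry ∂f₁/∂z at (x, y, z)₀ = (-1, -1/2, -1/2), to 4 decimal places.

∂f₁/∂z = 0.
At (-1, -1/2, -1/2) this is 0.0000.

0.0000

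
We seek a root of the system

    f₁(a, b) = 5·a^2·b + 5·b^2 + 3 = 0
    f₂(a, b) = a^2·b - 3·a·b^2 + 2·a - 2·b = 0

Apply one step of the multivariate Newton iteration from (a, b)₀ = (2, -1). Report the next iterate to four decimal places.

At (2, -1): F = (-12.0000, -4.0000).
Jacobian J = [[10·a·b, 5·a^2 + 10·b], [2·a·b - 3·b^2 + 2, a^2 - 6·a·b - 2]].
At the point, J = [[-20.0000, 10.0000], [-5.0000, 14.0000]] (det J = -230.0000).
Solving J·Δ = −F gives Δ = (-0.5565, 0.0870).
Then the next iterate is (a, b)₁ = (1.4435, -0.9130).

(1.4435, -0.9130)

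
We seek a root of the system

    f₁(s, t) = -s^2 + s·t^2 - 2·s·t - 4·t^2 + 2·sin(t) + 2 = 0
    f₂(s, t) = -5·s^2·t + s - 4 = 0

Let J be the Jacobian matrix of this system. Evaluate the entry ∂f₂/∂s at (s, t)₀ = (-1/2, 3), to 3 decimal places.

16.000

∂f₂/∂s = -10·s·t + 1.
At (-1/2, 3) this is 16.000.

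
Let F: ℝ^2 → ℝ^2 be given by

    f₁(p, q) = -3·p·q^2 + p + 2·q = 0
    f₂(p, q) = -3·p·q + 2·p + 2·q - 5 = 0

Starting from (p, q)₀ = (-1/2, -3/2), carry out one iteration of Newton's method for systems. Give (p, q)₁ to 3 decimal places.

(-7.871, 15.403)

At (-1/2, -3/2): F = (-0.125, -11.250).
Jacobian J = [[-3·q^2 + 1, -6·p·q + 2], [-3·q + 2, -3·p + 2]].
At the point, J = [[-5.750, -2.500], [6.500, 3.500]] (det J = -3.875).
Solving J·Δ = −F gives Δ = (-7.371, 16.903).
Then the next iterate is (p, q)₁ = (-7.871, 15.403).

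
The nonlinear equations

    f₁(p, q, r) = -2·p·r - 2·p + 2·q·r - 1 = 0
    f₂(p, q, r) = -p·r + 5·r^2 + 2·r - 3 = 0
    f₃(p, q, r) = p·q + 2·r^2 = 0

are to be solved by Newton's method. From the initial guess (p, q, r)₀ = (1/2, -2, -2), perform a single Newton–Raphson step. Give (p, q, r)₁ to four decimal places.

(1.0491, -0.7456, -1.1839)

At (1/2, -2, -2): F = (8.0000, 14.0000, 7.0000).
Jacobian J = [[-2·r - 2, 2·r, -2·p + 2·q], [-r, 0, -p + 10·r + 2], [q, p, 4·r]].
At the point, J = [[2.0000, -4.0000, -5.0000], [2.0000, 0.0000, -18.5000], [-2.0000, 0.5000, -8.0000]] (det J = -198.5000).
Solving J·Δ = −F gives Δ = (0.5491, 1.2544, 0.8161).
Then the next iterate is (p, q, r)₁ = (1.0491, -0.7456, -1.1839).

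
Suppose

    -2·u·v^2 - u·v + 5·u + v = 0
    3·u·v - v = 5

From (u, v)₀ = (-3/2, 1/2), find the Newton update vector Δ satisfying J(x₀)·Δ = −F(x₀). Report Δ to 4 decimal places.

At (-3/2, 1/2): F = (-5.5000, -7.7500).
Jacobian J = [[-2·v^2 - v + 5, -4·u·v - u + 1], [3·v, 3·u - 1]].
At the point, J = [[4.0000, 5.5000], [1.5000, -5.5000]] (det J = -30.2500).
Solving J·Δ = −F gives Δ = (2.4091, -0.7521).

(2.4091, -0.7521)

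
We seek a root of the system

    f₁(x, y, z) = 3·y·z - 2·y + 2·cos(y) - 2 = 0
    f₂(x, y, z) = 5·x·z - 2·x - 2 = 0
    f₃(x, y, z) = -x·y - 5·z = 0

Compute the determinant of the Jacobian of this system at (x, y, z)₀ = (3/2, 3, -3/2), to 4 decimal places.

603.0068

J = [[0, 3·z - 2·sin(y) - 2, 3·y], [5·z - 2, 0, 5·x], [-y, -x, -5]].
At the point, J = [[0.0000, -6.782240, 9.0000], [-9.5000, 0.0000, 7.5000], [-3.0000, -1.5000, -5.0000]].
det J = 603.0068.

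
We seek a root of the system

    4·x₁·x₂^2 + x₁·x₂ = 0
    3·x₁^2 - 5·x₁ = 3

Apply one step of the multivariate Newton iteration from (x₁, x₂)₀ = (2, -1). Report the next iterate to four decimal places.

(2.1429, -0.5408)

At (2, -1): F = (6.0000, -1.0000).
Jacobian J = [[4·x₂^2 + x₂, 8·x₁·x₂ + x₁], [6·x₁ - 5, 0]].
At the point, J = [[3.0000, -14.0000], [7.0000, 0.0000]] (det J = 98.0000).
Solving J·Δ = −F gives Δ = (0.1429, 0.4592).
Then the next iterate is (x₁, x₂)₁ = (2.1429, -0.5408).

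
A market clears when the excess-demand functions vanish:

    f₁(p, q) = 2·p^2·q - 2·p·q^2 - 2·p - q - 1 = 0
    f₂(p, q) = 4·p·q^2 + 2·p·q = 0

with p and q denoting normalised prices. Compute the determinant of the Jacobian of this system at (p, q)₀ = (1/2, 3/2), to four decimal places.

17.5000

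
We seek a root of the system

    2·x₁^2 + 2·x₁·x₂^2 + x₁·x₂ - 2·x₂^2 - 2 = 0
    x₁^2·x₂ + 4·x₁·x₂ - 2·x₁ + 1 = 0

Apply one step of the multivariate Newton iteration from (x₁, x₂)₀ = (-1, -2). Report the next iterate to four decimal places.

At (-1, -2): F = (-14.0000, 9.0000).
Jacobian J = [[4·x₁ + 2·x₂^2 + x₂, 4·x₁·x₂ + x₁ - 4·x₂], [2·x₁·x₂ + 4·x₂ - 2, x₁^2 + 4·x₁]].
At the point, J = [[2.0000, 15.0000], [-6.0000, -3.0000]] (det J = 84.0000).
Solving J·Δ = −F gives Δ = (1.1071, 0.7857).
Then the next iterate is (x₁, x₂)₁ = (0.1071, -1.2143).

(0.1071, -1.2143)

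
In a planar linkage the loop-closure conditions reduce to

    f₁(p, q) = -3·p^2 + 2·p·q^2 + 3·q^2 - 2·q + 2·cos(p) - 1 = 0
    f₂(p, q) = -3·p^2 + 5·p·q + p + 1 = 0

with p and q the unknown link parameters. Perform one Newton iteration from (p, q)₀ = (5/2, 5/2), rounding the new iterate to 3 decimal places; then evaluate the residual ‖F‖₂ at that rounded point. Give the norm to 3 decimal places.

2674.685

At (5/2, 5/2): F = (23.64771, 16.000).
Jacobian J = [[-6·p + 2·q^2 - 2·sin(p), 4·p·q + 6·q - 2], [-6·p + 5·q + 1, 5·p]].
At the point, J = [[-3.69694, 38.000], [-1.500, 12.500]] (det J = 10.78820).
Solving J·Δ = −F gives Δ = (28.958, 2.195).
Then the next iterate is (p, q)₁ = (31.458, 4.695).
Re-evaluating at (31.458, 4.695): F = (-1524.22103, -2197.88274), so ‖F‖₂ = 2674.685.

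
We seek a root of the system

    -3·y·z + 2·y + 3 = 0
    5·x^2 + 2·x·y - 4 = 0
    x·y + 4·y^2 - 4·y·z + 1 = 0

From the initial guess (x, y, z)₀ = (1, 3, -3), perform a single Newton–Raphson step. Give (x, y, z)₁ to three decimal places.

At (1, 3, -3): F = (36.000, 7.000, 76.000).
Jacobian J = [[0, -3·z + 2, -3·y], [10·x + 2·y, 2·x, 0], [y, x + 8·y - 4·z, -4·y]].
At the point, J = [[0.000, 11.000, -9.000], [16.000, 2.000, 0.000], [3.000, 37.000, -12.000]] (det J = -3162.000).
Solving J·Δ = −F gives Δ = (-0.286, -1.215, 2.515).
Then the next iterate is (x, y, z)₁ = (0.714, 1.785, -0.485).

(0.714, 1.785, -0.485)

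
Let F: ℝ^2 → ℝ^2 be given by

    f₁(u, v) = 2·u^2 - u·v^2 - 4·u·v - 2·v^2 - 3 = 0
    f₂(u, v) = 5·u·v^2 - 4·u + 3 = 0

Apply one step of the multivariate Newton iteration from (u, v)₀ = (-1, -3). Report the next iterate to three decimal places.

(-1.636, -0.864)

At (-1, -3): F = (-22.000, -38.000).
Jacobian J = [[4·u - v^2 - 4·v, -2·u·v - 4·u - 4·v], [5·v^2 - 4, 10·u·v]].
At the point, J = [[-1.000, 10.000], [41.000, 30.000]] (det J = -440.000).
Solving J·Δ = −F gives Δ = (-0.636, 2.136).
Then the next iterate is (u, v)₁ = (-1.636, -0.864).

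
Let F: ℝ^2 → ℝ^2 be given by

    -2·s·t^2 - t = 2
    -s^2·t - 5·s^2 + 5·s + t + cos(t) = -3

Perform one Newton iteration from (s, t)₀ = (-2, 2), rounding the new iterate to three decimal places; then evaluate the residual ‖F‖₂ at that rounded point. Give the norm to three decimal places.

7.877

At (-2, 2): F = (12.000, -33.41615).
Jacobian J = [[-2·t^2, -4·s·t - 1], [-2·s·t - 10·s + 5, -s^2 - sin(t) + 1]].
At the point, J = [[-8.000, 15.000], [33.000, -3.90930]] (det J = -463.72562).
Solving J·Δ = −F gives Δ = (0.980, -0.277).
Then the next iterate is (s, t)₁ = (-1.020, 1.723).
Re-evaluating at (-1.020, 1.723): F = (2.33321, -7.52323), so ‖F‖₂ = 7.877.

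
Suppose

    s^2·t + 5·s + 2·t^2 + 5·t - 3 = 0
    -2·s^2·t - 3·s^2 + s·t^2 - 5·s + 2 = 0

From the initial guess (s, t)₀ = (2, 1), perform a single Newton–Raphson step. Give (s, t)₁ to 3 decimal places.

(1.036, 0.283)

At (2, 1): F = (18.000, -26.000).
Jacobian J = [[2·s·t + 5, s^2 + 4·t + 5], [-4·s·t - 6·s + t^2 - 5, -2·s^2 + 2·s·t]].
At the point, J = [[9.000, 13.000], [-24.000, -4.000]] (det J = 276.000).
Solving J·Δ = −F gives Δ = (-0.964, -0.717).
Then the next iterate is (s, t)₁ = (1.036, 0.283).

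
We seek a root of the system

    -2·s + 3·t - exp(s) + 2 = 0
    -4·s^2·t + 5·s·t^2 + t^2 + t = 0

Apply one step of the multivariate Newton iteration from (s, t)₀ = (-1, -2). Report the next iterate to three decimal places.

(-1.018, -1.225)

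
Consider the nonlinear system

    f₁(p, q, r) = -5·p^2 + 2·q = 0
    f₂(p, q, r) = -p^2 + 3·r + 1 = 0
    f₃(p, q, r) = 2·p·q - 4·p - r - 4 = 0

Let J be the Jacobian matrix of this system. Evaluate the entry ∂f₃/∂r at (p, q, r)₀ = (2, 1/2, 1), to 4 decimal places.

-1.0000

∂f₃/∂r = -1.
At (2, 1/2, 1) this is -1.0000.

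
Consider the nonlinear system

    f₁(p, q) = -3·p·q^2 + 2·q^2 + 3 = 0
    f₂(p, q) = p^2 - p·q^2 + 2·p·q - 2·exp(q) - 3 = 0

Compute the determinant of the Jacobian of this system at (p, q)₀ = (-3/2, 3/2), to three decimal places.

J = [[-3·q^2, -6·p·q + 4·q], [2·p - q^2 + 2·q, -2·p·q + 2·p - 2·exp(q)]].
At the point, J = [[-6.750, 19.500], [-2.250, -7.46338]].
det J = 94.253.

94.253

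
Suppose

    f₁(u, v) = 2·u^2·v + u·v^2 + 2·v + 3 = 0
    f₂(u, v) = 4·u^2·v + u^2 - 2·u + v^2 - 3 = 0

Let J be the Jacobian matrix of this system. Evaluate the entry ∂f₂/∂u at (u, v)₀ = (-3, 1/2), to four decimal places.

-20.0000

∂f₂/∂u = 8·u·v + 2·u - 2.
At (-3, 1/2) this is -20.0000.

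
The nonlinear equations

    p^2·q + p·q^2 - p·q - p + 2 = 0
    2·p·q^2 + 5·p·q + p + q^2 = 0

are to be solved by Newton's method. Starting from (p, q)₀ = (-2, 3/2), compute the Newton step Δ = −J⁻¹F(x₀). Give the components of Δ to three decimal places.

At (-2, 3/2): F = (8.500, -23.750).
Jacobian J = [[2·p·q + q^2 - q - 1, p^2 + 2·p·q - p], [2·q^2 + 5·q + 1, 4·p·q + 5·p + 2·q]].
At the point, J = [[-6.250, 0.000], [13.000, -19.000]] (det J = 118.750).
Solving J·Δ = −F gives Δ = (1.360, -0.319).

(1.360, -0.319)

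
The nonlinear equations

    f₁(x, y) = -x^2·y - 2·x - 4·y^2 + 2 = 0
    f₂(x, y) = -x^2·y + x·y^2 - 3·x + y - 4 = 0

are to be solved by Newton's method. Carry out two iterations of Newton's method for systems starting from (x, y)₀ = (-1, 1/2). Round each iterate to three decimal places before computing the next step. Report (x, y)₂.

At (-1, 1/2): F = (2.500, -1.250).
Jacobian J = [[-2·x·y - 2, -x^2 - 8·y], [-2·x·y + y^2 - 3, -x^2 + 2·x·y + 1]].
At the point, J = [[-1.000, -5.000], [-1.750, -1.000]] (det J = -7.750).
Solving J·Δ = −F gives Δ = (-1.129, 0.726).
Then the next iterate is (x, y)₁ = (-2.129, 1.226).
Round to (-2.129, 1.226) and repeat: F = (-5.31132, -5.14407), J = [[3.22031, -14.34064], [3.72338, -8.75295]].
Δ = (1.082, -0.127), so (x, y)₂ = (-1.047, 1.099).

(-1.047, 1.099)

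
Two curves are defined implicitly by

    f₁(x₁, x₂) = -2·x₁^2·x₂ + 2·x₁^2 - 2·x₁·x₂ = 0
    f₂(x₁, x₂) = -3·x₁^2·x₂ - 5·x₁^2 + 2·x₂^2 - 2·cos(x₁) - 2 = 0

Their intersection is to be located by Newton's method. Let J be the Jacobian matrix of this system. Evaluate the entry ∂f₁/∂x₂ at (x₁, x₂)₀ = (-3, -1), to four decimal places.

-12.0000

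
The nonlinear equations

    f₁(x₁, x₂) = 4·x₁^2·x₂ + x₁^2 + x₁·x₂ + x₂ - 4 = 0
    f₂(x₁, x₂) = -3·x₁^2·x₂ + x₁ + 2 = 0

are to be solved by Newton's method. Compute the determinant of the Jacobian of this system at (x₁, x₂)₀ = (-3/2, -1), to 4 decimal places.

14.0000

J = [[8·x₁·x₂ + 2·x₁ + x₂, 4·x₁^2 + x₁ + 1], [-6·x₁·x₂ + 1, -3·x₁^2]].
At the point, J = [[8.0000, 8.5000], [-8.0000, -6.7500]].
det J = 14.0000.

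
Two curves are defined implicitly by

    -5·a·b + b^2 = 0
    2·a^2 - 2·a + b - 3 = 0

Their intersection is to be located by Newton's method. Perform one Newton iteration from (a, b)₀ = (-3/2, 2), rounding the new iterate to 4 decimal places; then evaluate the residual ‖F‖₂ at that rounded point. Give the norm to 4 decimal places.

4.8215

At (-3/2, 2): F = (19.0000, 6.5000).
Jacobian J = [[-5·b, -5·a + 2·b], [4·a - 2, 1]].
At the point, J = [[-10.0000, 11.5000], [-8.0000, 1.0000]] (det J = 82.0000).
Solving J·Δ = −F gives Δ = (0.6799, -1.0610).
Then the next iterate is (a, b)₁ = (-0.8201, 0.9390).
Re-evaluating at (-0.8201, 0.9390): F = (4.732090, 0.924328), so ‖F‖₂ = 4.8215.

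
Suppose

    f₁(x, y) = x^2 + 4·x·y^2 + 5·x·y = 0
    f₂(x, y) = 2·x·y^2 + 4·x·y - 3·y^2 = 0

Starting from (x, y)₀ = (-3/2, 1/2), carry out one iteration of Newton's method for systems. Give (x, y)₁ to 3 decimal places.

(-0.608, 0.311)

At (-3/2, 1/2): F = (-3.000, -4.500).
Jacobian J = [[2·x + 4·y^2 + 5·y, 8·x·y + 5·x], [2·y^2 + 4·y, 4·x·y + 4·x - 6·y]].
At the point, J = [[0.500, -13.500], [2.500, -12.000]] (det J = 27.750).
Solving J·Δ = −F gives Δ = (0.892, -0.189).
Then the next iterate is (x, y)₁ = (-0.608, 0.311).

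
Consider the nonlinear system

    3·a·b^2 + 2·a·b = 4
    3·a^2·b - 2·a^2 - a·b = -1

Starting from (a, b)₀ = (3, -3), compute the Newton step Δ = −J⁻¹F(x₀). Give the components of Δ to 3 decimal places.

At (3, -3): F = (59.000, -89.000).
Jacobian J = [[3·b^2 + 2·b, 6·a·b + 2·a], [6·a·b - 4·a - b, 3·a^2 - a]].
At the point, J = [[21.000, -48.000], [-63.000, 24.000]] (det J = -2520.000).
Solving J·Δ = −F gives Δ = (-1.133, 0.733).

(-1.133, 0.733)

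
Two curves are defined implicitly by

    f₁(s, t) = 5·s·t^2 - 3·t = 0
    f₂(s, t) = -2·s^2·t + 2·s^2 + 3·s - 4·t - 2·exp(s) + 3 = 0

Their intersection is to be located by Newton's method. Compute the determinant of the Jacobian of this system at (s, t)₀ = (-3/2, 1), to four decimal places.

3.4673

J = [[5·t^2, 10·s·t - 3], [-4·s·t + 4·s - 2·exp(s) + 3, -2·s^2 - 4]].
At the point, J = [[5.0000, -18.0000], [2.553740, -8.5000]].
det J = 3.4673.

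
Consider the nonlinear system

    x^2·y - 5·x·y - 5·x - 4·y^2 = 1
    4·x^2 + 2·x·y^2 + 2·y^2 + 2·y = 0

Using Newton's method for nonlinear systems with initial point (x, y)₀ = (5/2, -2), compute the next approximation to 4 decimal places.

At (5/2, -2): F = (-17.0000, 49.0000).
Jacobian J = [[2·x·y - 5·y - 5, x^2 - 5·x - 8·y], [8·x + 2·y^2, 4·x·y + 4·y + 2]].
At the point, J = [[-5.0000, 9.7500], [28.0000, -26.0000]] (det J = -143.0000).
Solving J·Δ = −F gives Δ = (-0.2500, 1.6154).
Then the next iterate is (x, y)₁ = (2.2500, -0.3846).

(2.2500, -0.3846)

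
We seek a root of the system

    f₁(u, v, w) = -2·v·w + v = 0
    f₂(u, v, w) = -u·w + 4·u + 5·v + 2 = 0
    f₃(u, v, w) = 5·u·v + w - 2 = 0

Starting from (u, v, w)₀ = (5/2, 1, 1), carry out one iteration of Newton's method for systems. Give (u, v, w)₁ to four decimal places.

(-22.8158, 10.6316, -4.3158)

At (5/2, 1, 1): F = (-1.0000, 14.5000, 11.5000).
Jacobian J = [[0, -2·w + 1, -2·v], [-w + 4, 5, -u], [5·v, 5·u, 1]].
At the point, J = [[0.0000, -1.0000, -2.0000], [3.0000, 5.0000, -2.5000], [5.0000, 12.5000, 1.0000]] (det J = -9.5000).
Solving J·Δ = −F gives Δ = (-25.3158, 9.6316, -5.3158).
Then the next iterate is (u, v, w)₁ = (-22.8158, 10.6316, -4.3158).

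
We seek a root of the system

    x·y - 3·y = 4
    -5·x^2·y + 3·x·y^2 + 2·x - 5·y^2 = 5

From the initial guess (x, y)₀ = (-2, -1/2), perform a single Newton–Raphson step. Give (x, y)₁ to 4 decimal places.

(-1.8504, -0.8150)

At (-2, -1/2): F = (-1.5000, -1.7500).
Jacobian J = [[y, x - 3], [-10·x·y + 3·y^2 + 2, -5·x^2 + 6·x·y - 10·y]].
At the point, J = [[-0.5000, -5.0000], [-7.2500, -9.0000]] (det J = -31.7500).
Solving J·Δ = −F gives Δ = (0.1496, -0.3150).
Then the next iterate is (x, y)₁ = (-1.8504, -0.8150).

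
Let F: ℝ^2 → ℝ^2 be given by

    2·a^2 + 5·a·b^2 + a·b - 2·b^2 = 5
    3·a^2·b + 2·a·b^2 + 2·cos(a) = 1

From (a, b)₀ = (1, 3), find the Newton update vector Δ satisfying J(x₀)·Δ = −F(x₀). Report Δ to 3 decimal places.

(0.856, -3.763)

At (1, 3): F = (27.000, 27.08060).
Jacobian J = [[4·a + 5·b^2 + b, 10·a·b + a - 4·b], [6·a·b + 2·b^2 - 2·sin(a), 3·a^2 + 4·a·b]].
At the point, J = [[52.000, 19.000], [34.31706, 15.000]] (det J = 127.97590).
Solving J·Δ = −F gives Δ = (0.856, -3.763).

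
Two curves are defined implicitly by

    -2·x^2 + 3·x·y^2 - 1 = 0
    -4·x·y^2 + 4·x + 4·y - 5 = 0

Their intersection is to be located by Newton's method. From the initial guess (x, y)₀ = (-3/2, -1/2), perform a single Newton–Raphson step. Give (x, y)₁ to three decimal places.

(0.907, -2.639)

At (-3/2, -1/2): F = (-6.625, -11.500).
Jacobian J = [[-4·x + 3·y^2, 6·x·y], [-4·y^2 + 4, -8·x·y + 4]].
At the point, J = [[6.750, 4.500], [3.000, -2.000]] (det J = -27.000).
Solving J·Δ = −F gives Δ = (2.407, -2.139).
Then the next iterate is (x, y)₁ = (0.907, -2.639).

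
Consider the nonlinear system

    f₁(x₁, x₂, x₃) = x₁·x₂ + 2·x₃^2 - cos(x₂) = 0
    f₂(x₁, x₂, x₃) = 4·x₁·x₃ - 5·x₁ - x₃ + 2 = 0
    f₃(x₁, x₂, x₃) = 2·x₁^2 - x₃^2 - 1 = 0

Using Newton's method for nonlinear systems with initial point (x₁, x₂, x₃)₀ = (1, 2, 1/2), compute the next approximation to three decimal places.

(0.917, 0.123, 0.917)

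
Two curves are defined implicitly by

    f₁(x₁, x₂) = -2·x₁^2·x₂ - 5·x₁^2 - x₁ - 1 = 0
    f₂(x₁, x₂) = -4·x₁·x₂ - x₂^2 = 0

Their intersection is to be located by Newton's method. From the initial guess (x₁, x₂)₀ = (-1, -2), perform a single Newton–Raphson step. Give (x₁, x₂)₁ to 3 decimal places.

(0.333, -1.833)

At (-1, -2): F = (-1.000, -12.000).
Jacobian J = [[-4·x₁·x₂ - 10·x₁ - 1, -2·x₁^2], [-4·x₂, -4·x₁ - 2·x₂]].
At the point, J = [[1.000, -2.000], [8.000, 8.000]] (det J = 24.000).
Solving J·Δ = −F gives Δ = (1.333, 0.167).
Then the next iterate is (x₁, x₂)₁ = (0.333, -1.833).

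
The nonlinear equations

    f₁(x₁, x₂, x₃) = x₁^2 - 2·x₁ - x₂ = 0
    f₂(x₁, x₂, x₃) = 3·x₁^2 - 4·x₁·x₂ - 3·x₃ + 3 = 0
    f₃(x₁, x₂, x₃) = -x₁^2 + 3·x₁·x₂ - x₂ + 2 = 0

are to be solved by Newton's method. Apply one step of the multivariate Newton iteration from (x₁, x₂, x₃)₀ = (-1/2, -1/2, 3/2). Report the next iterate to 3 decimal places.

(-0.304, 0.661, 1.625)

At (-1/2, -1/2, 3/2): F = (1.750, -1.750, 3.000).
Jacobian J = [[2·x₁ - 2, -1, 0], [6·x₁ - 4·x₂, -4·x₁, -3], [-2·x₁ + 3·x₂, 3·x₁ - 1, 0]].
At the point, J = [[-3.000, -1.000, 0.000], [-1.000, 2.000, -3.000], [-0.500, -2.500, 0.000]] (det J = 21.000).
Solving J·Δ = −F gives Δ = (0.196, 1.161, 0.125).
Then the next iterate is (x₁, x₂, x₃)₁ = (-0.304, 0.661, 1.625).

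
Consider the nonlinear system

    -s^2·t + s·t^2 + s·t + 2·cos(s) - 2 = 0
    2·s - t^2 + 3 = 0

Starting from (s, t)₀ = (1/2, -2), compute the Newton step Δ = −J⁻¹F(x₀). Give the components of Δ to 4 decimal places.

(-0.3205, 0.1603)

At (1/2, -2): F = (1.255165, 0.0000).
Jacobian J = [[-2·s·t + t^2 + t - 2·sin(s), -s^2 + 2·s·t + s], [2, -2·t]].
At the point, J = [[3.041149, -1.7500], [2.0000, 4.0000]] (det J = 15.664596).
Solving J·Δ = −F gives Δ = (-0.3205, 0.1603).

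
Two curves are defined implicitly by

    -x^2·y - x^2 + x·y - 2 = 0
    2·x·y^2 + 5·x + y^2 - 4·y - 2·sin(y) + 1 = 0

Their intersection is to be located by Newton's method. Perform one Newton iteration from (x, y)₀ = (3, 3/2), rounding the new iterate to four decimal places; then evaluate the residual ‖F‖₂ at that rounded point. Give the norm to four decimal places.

10.8268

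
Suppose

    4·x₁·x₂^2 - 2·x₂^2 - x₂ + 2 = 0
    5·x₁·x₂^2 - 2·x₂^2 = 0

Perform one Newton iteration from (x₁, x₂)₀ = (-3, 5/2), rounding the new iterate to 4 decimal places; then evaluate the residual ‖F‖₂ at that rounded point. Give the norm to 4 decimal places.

At (-3, 5/2): F = (-88.0000, -106.2500).
Jacobian J = [[4·x₂^2, 8·x₁·x₂ - 4·x₂ - 1], [5·x₂^2, 10·x₁·x₂ - 4·x₂]].
At the point, J = [[25.0000, -71.0000], [31.2500, -85.0000]] (det J = 93.7500).
Solving J·Δ = −F gives Δ = (0.6800, -1.0000).
Then the next iterate is (x₁, x₂)₁ = (-2.3200, 1.5000).
Re-evaluating at (-2.3200, 1.5000): F = (-24.8800, -30.6000), so ‖F‖₂ = 39.4382.

39.4382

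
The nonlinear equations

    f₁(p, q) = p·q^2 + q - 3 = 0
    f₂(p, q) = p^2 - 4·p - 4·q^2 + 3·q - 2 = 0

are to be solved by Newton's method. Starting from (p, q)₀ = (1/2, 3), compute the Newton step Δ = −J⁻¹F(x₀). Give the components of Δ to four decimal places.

(0.1610, -1.4873)

At (1/2, 3): F = (4.5000, -30.7500).
Jacobian J = [[q^2, 2·p·q + 1], [2·p - 4, -8·q + 3]].
At the point, J = [[9.0000, 4.0000], [-3.0000, -21.0000]] (det J = -177.0000).
Solving J·Δ = −F gives Δ = (0.1610, -1.4873).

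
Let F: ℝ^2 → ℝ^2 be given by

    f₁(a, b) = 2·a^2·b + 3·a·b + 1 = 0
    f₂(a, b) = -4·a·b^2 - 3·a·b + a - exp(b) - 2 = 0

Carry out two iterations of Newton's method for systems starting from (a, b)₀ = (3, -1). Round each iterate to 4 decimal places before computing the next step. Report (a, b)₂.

At (3, -1): F = (-26.0000, -2.367879).
Jacobian J = [[4·a·b + 3·b, 2·a^2 + 3·a], [-4·b^2 - 3·b + 1, -8·a·b - 3·a - exp(b)]].
At the point, J = [[-15.0000, 27.0000], [0.0000, 14.632121]] (det J = -219.481808).
Solving J·Δ = −F gives Δ = (-1.4420, 0.1618).
Then the next iterate is (a, b)₁ = (1.5580, -0.8382).
Round to (1.5580, -0.8382) and repeat: F = (-6.986980, -1.335215), J = [[-7.738262, 9.528728], [0.704283, 5.340836]].
Δ = (-0.5119, 0.3175), so (a, b)₂ = (1.0461, -0.5207).

(1.0461, -0.5207)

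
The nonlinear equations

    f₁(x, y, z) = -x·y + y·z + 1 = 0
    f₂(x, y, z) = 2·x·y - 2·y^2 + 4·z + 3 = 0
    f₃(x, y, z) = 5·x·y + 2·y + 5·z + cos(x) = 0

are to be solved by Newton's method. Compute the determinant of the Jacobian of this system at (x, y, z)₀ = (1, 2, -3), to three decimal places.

J = [[-y, -x + z, y], [2·y, 2·x - 4·y, 4], [5·y - sin(x), 5·x + 2, 5]].
At the point, J = [[-2.000, -4.000, 2.000], [4.000, -6.000, 4.000], [9.15853, 7.000, 5.000]].
det J = 215.366.

215.366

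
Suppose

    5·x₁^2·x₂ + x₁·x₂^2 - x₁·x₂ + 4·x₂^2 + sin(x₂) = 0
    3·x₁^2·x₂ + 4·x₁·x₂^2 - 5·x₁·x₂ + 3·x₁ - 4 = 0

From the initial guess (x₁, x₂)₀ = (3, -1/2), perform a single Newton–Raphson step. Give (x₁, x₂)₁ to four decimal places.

At (3, -1/2): F = (-19.729426, 2.0000).
Jacobian J = [[10·x₁·x₂ + x₂^2 - x₂, 5·x₁^2 + 2·x₁·x₂ - x₁ + 8·x₂ + cos(x₂)], [6·x₁·x₂ + 4·x₂^2 - 5·x₂ + 3, 3·x₁^2 + 8·x₁·x₂ - 5·x₁]].
At the point, J = [[-14.2500, 35.877583], [-2.5000, 0.0000]] (det J = 89.693956).
Solving J·Δ = −F gives Δ = (0.8000, 0.8677).
Then the next iterate is (x₁, x₂)₁ = (3.8000, 0.3677).

(3.8000, 0.3677)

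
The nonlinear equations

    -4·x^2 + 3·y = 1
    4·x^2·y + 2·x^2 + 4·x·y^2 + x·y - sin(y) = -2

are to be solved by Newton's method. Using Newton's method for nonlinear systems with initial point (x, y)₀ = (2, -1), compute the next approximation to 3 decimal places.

At (2, -1): F = (-20.000, 0.84147).
Jacobian J = [[-8·x, 3], [8·x·y + 4·x + 4·y^2 + y, 4·x^2 + 8·x·y + x - cos(y)]].
At the point, J = [[-16.000, 3.000], [-5.000, 1.45970]] (det J = -8.35516).
Solving J·Δ = −F gives Δ = (-3.796, -13.580).
Then the next iterate is (x, y)₁ = (-1.796, -14.580).

(-1.796, -14.580)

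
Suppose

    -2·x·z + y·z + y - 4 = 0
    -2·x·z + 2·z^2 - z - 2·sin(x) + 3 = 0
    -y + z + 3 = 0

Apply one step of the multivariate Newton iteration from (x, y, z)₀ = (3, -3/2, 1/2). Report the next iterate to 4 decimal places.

(2.3514, 3.3164, 0.3164)

At (3, -3/2, 1/2): F = (-9.2500, -0.282240, 5.0000).
Jacobian J = [[-2·z, z + 1, -2·x + y], [-2·z - 2·cos(x), 0, -2·x + 4·z - 1], [0, -1, 1]].
At the point, J = [[-1.0000, 1.5000, -7.5000], [0.979985, 0.0000, -5.0000], [0.0000, -1.0000, 1.0000]] (det J = 10.879910).
Solving J·Δ = −F gives Δ = (-0.6486, 4.8164, -0.1836).
Then the next iterate is (x, y, z)₁ = (2.3514, 3.3164, 0.3164).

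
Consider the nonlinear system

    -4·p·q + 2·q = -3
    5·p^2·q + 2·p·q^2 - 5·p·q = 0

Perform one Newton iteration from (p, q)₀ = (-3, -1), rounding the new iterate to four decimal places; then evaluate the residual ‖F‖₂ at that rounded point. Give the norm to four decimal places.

16.4786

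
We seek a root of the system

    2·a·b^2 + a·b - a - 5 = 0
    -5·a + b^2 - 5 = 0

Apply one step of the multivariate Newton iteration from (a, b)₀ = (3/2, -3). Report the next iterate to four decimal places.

(0.5766, -2.8138)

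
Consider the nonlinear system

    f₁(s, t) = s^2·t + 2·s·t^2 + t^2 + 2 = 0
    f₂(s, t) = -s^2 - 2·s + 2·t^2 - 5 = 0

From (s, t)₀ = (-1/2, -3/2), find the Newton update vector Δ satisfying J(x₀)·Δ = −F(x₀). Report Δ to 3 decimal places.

(-0.274, 0.087)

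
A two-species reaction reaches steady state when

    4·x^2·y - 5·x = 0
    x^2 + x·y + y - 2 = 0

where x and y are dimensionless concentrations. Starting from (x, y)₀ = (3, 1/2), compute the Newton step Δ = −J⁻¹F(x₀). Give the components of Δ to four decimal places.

At (3, 1/2): F = (3.0000, 9.0000).
Jacobian J = [[8·x·y - 5, 4·x^2], [2·x + y, x + 1]].
At the point, J = [[7.0000, 36.0000], [6.5000, 4.0000]] (det J = -206.0000).
Solving J·Δ = −F gives Δ = (-1.5146, 0.2112).

(-1.5146, 0.2112)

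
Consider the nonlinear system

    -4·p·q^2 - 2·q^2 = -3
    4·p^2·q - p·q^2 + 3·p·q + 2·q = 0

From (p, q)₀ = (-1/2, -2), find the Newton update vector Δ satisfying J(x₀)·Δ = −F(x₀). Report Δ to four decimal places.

At (-1/2, -2): F = (3.0000, -1.0000).
Jacobian J = [[-4·q^2, -8·p·q - 4·q], [8·p·q - q^2 + 3·q, 4·p^2 - 2·p·q + 3·p + 2]].
At the point, J = [[-16.0000, 0.0000], [-2.0000, -0.5000]] (det J = 8.0000).
Solving J·Δ = −F gives Δ = (0.1875, -2.7500).

(0.1875, -2.7500)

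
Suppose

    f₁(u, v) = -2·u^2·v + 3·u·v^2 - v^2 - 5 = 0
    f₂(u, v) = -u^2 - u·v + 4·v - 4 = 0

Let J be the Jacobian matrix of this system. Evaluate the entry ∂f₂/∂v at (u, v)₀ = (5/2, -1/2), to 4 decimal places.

∂f₂/∂v = -u + 4.
At (5/2, -1/2) this is 1.5000.

1.5000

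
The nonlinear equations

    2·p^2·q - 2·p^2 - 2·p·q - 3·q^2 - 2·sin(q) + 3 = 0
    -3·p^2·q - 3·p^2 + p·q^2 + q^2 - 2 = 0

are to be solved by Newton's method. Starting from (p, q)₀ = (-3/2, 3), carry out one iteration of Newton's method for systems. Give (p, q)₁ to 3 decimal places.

At (-3/2, 3): F = (-6.28224, -33.500).
Jacobian J = [[4·p·q - 4·p - 2·q, 2·p^2 - 2·p - 6·q - 2·cos(q)], [-6·p·q - 6·p + q^2, -3·p^2 + 2·p·q + 2·q]].
At the point, J = [[-18.000, -8.52002], [45.000, -9.750]] (det J = 558.90068).
Solving J·Δ = −F gives Δ = (0.401, -1.585).
Then the next iterate is (p, q)₁ = (-1.099, 1.415).

(-1.099, 1.415)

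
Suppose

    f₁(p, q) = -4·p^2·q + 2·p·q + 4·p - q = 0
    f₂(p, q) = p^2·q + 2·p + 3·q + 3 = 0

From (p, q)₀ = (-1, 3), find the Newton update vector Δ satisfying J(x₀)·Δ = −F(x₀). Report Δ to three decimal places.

At (-1, 3): F = (-25.000, 13.000).
Jacobian J = [[-8·p·q + 2·q + 4, -4·p^2 + 2·p - 1], [2·p·q + 2, p^2 + 3]].
At the point, J = [[34.000, -7.000], [-4.000, 4.000]] (det J = 108.000).
Solving J·Δ = −F gives Δ = (0.083, -3.167).

(0.083, -3.167)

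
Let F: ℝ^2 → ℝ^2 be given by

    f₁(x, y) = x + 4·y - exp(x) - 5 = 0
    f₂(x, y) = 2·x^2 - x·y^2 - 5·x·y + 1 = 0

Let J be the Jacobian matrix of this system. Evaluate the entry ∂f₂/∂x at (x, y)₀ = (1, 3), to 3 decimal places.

-20.000

∂f₂/∂x = 4·x - y^2 - 5·y.
At (1, 3) this is -20.000.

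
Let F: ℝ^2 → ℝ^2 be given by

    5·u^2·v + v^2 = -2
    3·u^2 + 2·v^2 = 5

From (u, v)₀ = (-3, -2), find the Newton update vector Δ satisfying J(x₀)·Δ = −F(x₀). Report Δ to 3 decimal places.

(2.163, -1.116)

At (-3, -2): F = (-84.000, 30.000).
Jacobian J = [[10·u·v, 5·u^2 + 2·v], [6·u, 4·v]].
At the point, J = [[60.000, 41.000], [-18.000, -8.000]] (det J = 258.000).
Solving J·Δ = −F gives Δ = (2.163, -1.116).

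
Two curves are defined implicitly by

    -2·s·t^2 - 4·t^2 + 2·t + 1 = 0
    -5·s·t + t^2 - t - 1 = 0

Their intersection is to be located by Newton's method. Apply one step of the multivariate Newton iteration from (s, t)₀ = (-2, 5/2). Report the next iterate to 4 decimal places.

(-1.8100, 0.6875)

At (-2, 5/2): F = (6.0000, 27.7500).
Jacobian J = [[-2·t^2, -4·s·t - 8·t + 2], [-5·t, -5·s + 2·t - 1]].
At the point, J = [[-12.5000, 2.0000], [-12.5000, 14.0000]] (det J = -150.0000).
Solving J·Δ = −F gives Δ = (0.1900, -1.8125).
Then the next iterate is (s, t)₁ = (-1.8100, 0.6875).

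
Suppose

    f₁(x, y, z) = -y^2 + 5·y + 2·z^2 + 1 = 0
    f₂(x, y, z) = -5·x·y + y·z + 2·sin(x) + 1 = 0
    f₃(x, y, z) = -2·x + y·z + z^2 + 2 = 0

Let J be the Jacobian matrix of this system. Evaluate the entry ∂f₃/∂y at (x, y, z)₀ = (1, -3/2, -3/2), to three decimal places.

-1.500

∂f₃/∂y = z.
At (1, -3/2, -3/2) this is -1.500.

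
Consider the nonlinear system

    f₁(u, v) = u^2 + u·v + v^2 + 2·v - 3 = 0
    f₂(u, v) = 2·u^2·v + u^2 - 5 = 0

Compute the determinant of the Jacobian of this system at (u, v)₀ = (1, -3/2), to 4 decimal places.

1.0000

J = [[2·u + v, u + 2·v + 2], [4·u·v + 2·u, 2·u^2]].
At the point, J = [[0.5000, 0.0000], [-4.0000, 2.0000]].
det J = 1.0000.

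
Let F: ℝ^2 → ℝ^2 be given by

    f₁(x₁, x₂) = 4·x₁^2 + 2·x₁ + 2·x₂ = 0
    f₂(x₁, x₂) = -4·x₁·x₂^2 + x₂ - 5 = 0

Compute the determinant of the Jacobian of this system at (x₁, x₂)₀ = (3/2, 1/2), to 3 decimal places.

J = [[8·x₁ + 2, 2], [-4·x₂^2, -8·x₁·x₂ + 1]].
At the point, J = [[14.000, 2.000], [-1.000, -5.000]].
det J = -68.000.

-68.000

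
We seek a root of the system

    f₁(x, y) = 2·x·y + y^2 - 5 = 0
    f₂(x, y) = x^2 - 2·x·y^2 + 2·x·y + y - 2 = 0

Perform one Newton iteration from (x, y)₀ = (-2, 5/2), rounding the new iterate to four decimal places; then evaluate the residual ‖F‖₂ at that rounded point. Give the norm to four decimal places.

At (-2, 5/2): F = (-8.7500, 19.5000).
Jacobian J = [[2·y, 2·x + 2·y], [2·x - 2·y^2 + 2·y, -4·x·y + 2·x + 1]].
At the point, J = [[5.0000, 1.0000], [-11.5000, 17.0000]] (det J = 96.5000).
Solving J·Δ = −F gives Δ = (1.7435, 0.0324).
Then the next iterate is (x, y)₁ = (-0.2565, 2.5324).
Re-evaluating at (-0.2565, 2.5324): F = (0.113929, 2.588966), so ‖F‖₂ = 2.5915.

2.5915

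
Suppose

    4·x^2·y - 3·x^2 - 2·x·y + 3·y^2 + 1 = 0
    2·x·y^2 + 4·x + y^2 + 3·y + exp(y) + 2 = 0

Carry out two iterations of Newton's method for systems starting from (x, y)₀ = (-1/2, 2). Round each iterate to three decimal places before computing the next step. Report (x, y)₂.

At (-1/2, 2): F = (16.250, 13.38906).
Jacobian J = [[8·x·y - 6·x - 2·y, 4·x^2 - 2·x + 6·y], [2·y^2 + 4, 4·x·y + 2·y + exp(y) + 3]].
At the point, J = [[-9.000, 14.000], [12.000, 10.38906]] (det J = -261.50150).
Solving J·Δ = −F gives Δ = (-0.071, -1.206).
Then the next iterate is (x, y)₁ = (-0.571, 0.794).
Round to (-0.571, 0.794) and repeat: F = (3.85544, 4.22071), J = [[-1.78899, 7.21016], [5.26087, 4.98673]].
Δ = (-0.239, -0.594), so (x, y)₂ = (-0.810, 0.200).

(-0.810, 0.200)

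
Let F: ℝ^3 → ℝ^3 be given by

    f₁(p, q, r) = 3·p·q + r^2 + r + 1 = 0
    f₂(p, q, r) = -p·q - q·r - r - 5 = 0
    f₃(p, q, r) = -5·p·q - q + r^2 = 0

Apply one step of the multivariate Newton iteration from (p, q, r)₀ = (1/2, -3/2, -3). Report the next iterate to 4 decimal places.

(0.6333, 0.4377, -1.5887)

At (1/2, -3/2, -3): F = (4.7500, -5.7500, 14.2500).
Jacobian J = [[3·q, 3·p, 2·r + 1], [-q, -p - r, -q - 1], [-5·q, -5·p - 1, 2·r]].
At the point, J = [[-4.5000, 1.5000, -5.0000], [1.5000, 2.5000, 0.5000], [7.5000, -3.5000, -6.0000]] (det J = 198.7500).
Solving J·Δ = −F gives Δ = (0.1333, 1.9377, 1.4113).
Then the next iterate is (p, q, r)₁ = (0.6333, 0.4377, -1.5887).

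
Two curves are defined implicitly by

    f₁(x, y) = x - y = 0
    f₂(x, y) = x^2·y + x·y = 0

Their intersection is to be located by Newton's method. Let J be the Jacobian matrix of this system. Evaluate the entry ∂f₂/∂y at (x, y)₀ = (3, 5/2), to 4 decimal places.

12.0000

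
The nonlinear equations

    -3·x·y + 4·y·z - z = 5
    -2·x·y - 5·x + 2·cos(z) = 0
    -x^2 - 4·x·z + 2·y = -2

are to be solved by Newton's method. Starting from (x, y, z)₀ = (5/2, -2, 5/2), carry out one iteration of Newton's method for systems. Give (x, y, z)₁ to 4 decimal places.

(1.6121, -2.1582, 0.4752)

At (5/2, -2, 5/2): F = (-12.5000, -4.102287, -33.2500).
Jacobian J = [[-3·y, -3·x + 4·z, 4·y - 1], [-2·y - 5, -2·x, -2·sin(z)], [-2·x - 4·z, 2, -4·x]].
At the point, J = [[6.0000, 2.5000, -9.0000], [-1.0000, -5.0000, -1.196944], [-15.0000, 2.0000, -10.0000]] (det J = 1027.248742).
Solving J·Δ = −F gives Δ = (-0.8879, -0.1582, -2.0248).
Then the next iterate is (x, y, z)₁ = (1.6121, -2.1582, 0.4752).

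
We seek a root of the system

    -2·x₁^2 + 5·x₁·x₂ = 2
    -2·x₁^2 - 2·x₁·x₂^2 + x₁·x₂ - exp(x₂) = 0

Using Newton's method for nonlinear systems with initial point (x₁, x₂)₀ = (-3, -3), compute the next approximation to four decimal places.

(-19.9177, 2.0502)

At (-3, -3): F = (25.0000, 44.950213).
Jacobian J = [[-4·x₁ + 5·x₂, 5·x₁], [-4·x₁ - 2·x₂^2 + x₂, -4·x₁·x₂ + x₁ - exp(x₂)]].
At the point, J = [[-3.0000, -15.0000], [-9.0000, -39.049787]] (det J = -17.850639).
Solving J·Δ = −F gives Δ = (-16.9177, 5.0502).
Then the next iterate is (x₁, x₂)₁ = (-19.9177, 2.0502).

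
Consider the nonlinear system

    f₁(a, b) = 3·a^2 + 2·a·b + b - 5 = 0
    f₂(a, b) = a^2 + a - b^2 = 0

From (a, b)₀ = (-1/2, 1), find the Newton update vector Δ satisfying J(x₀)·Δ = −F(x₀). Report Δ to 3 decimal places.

At (-1/2, 1): F = (-4.250, -1.250).
Jacobian J = [[6·a + 2·b, 2·a + 1], [2·a + 1, -2·b]].
At the point, J = [[-1.000, 0.000], [0.000, -2.000]] (det J = 2.000).
Solving J·Δ = −F gives Δ = (-4.250, -0.625).

(-4.250, -0.625)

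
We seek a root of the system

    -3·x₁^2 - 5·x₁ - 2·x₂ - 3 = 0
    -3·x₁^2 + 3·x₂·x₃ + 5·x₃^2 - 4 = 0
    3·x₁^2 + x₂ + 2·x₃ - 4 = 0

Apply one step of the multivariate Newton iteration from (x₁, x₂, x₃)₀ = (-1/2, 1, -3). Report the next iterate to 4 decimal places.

(-2.5818, 1.4568, -2.2262)

At (-1/2, 1, -3): F = (-3.2500, 31.2500, -8.2500).
Jacobian J = [[-6·x₁ - 5, -2, 0], [-6·x₁, 3·x₃, 3·x₂ + 10·x₃], [6·x₁, 1, 2]].
At the point, J = [[-2.0000, -2.0000, 0.0000], [3.0000, -9.0000, -27.0000], [-3.0000, 1.0000, 2.0000]] (det J = -168.0000).
Solving J·Δ = −F gives Δ = (-2.0818, 0.4568, 0.7738).
Then the next iterate is (x₁, x₂, x₃)₁ = (-2.5818, 1.4568, -2.2262).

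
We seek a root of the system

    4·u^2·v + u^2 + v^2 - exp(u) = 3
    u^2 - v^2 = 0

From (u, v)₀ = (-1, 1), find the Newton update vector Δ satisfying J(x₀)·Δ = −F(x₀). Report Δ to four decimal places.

(0.1608, -0.1608)

At (-1, 1): F = (2.632121, 0.0000).
Jacobian J = [[8·u·v + 2·u - exp(u), 4·u^2 + 2·v], [2·u, -2·v]].
At the point, J = [[-10.367879, 6.0000], [-2.0000, -2.0000]] (det J = 32.735759).
Solving J·Δ = −F gives Δ = (0.1608, -0.1608).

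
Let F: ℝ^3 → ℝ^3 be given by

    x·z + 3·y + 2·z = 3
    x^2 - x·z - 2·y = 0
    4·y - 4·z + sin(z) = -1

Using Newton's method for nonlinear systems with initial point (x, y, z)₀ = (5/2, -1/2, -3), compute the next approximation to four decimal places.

(1.7986, 0.4237, -0.0834)

At (5/2, -1/2, -3): F = (-18.0000, 14.7500, 10.858880).
Jacobian J = [[z, 3, x + 2], [2·x - z, -2, -x], [0, 4, cos(z) - 4]].
At the point, J = [[-3.0000, 3.0000, 4.5000], [8.0000, -2.0000, -2.5000], [0.0000, 4.0000, -4.989992]] (det J = 203.819865).
Solving J·Δ = −F gives Δ = (-0.7014, 0.9237, 2.9166).
Then the next iterate is (x, y, z)₁ = (1.7986, 0.4237, -0.0834).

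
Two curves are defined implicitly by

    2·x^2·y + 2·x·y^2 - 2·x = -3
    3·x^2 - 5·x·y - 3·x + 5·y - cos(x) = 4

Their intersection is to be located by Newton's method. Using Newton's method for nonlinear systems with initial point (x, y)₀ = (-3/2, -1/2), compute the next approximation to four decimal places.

(-1.8132, -0.8374)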